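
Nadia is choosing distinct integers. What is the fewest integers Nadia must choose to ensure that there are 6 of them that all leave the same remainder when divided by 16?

Pigeonhole: the 16 residue classes mod 16 are the pigeonholes.
With 80 integers one could put 5 in each residue class and have no class reach 6.
The 81st integer pushes some class to 6, so 16·5 + 1 = 81.

81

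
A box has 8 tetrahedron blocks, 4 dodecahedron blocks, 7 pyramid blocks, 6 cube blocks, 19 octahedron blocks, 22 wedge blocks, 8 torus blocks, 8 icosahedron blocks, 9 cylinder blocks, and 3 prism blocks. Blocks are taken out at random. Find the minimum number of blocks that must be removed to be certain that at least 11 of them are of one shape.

74

An adversary could hand out at most 10 blocks per shape (8 shapes run out sooner): 8 + 4 + 7 + 6 + 10 + 10 + 8 + 8 + 9 + 3 = 73 blocks and still no shape has 11.
By the pigeonhole principle, one more block lands in a shape already at 10, so 74 draws are enough and 73 are not.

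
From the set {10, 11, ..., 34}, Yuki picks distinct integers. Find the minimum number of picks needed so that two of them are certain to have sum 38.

17

Two chosen integers sum to 38 exactly when both halves of some pair {x, 38−x} with 10 ≤ x ≤ 38−x ≤ 28 are chosen — 9 such pairs.
The remaining 7 elements (those with no distinct partner in range) can never complete a 38-sum, so the worst case takes all of them and one from each pair: 7 + 9 = 16.
The 17th integer has to be the second member of some pair, so 16 + 1 = 17.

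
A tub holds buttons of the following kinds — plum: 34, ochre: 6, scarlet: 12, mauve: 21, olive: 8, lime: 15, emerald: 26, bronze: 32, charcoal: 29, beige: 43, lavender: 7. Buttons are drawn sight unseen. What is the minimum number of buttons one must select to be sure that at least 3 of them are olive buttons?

228

In the worst case for collecting olive buttons, every non-olive button comes out first.
There are 34 + 6 + 12 + 21 + 15 + 26 + 32 + 29 + 43 + 7 = 225 non-olive buttons altogether.
After those, each further button must be olive, so 225 + 3 = 228 draws guarantee 3 olive buttons.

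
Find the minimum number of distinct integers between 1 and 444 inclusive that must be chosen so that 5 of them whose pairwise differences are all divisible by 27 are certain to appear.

109

Integers whose pairwise differences are multiples of 27 are exactly those sharing a remainder mod 27. By pigeonhole, the 27 residue classes mod 27 are the pigeonholes.
With 108 integers one could put 4 in each residue class and have no class reach 5.
The 109th integer pushes some class to 5, so 27·4 + 1 = 109.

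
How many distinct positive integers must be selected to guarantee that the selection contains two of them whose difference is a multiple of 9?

10

Integers whose pairwise differences are multiples of 9 are exactly those sharing a remainder mod 9. By pigeonhole, the 9 residue classes mod 9 are the pigeonholes.
With 9 integers one could put 1 in each residue class and have no class reach 2.
The 10th integer pushes some class to 2, so 9·1 + 1 = 10.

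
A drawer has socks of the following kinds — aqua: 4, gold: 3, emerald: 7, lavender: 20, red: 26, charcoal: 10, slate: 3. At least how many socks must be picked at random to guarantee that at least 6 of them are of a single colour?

31

Pigeonhole: put each drawn sock into a box by colour. The largest draw with every box below 6 takes min(count, 5) from each colour; colours with fewer than 5 contribute all they have.
Σ min(cᵢ, 5) = 4 + 3 + 5 + 5 + 5 + 5 + 3 = 30.
Draw number 30 + 1 = 31 must push one box to 6.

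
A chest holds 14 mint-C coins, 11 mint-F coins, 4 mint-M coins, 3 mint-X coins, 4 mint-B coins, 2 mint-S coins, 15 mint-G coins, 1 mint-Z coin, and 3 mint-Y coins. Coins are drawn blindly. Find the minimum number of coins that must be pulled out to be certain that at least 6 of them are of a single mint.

The 9 mints are the holes; the coins drawn are the pigeons.
To avoid 6 of any one mint, the worst case takes at most 5 of each mint, or every coin of a mint that has fewer than 5.
That gives 5 + 5 + 4 + 3 + 4 + 2 + 5 + 1 + 3 = 32 coins with no mint reaching 6.
The next coin forces some mint to 6, so 32 + 1 = 33.

33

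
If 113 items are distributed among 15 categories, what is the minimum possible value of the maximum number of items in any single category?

By pigeonhole, the 15 categories are the holes and the 113 items are the pigeons.
If every category held at most 7 items, the total would be at most 15 × 7 = 105, which is less than 113.
So some category holds at least ⌈113/15⌉ = 8 items.

8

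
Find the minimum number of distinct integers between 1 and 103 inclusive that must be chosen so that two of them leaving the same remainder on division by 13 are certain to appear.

By pigeonhole, the 13 residue classes mod 13 are the pigeonholes.
With 13 integers one could put 1 in each residue class and have no class reach 2.
The 14th integer pushes some class to 2, so 13·1 + 1 = 14.

14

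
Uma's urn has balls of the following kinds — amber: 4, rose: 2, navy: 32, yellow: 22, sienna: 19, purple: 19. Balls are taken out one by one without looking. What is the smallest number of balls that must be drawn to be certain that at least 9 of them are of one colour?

The 6 colours are the holes; the balls drawn are the pigeons.
To avoid 9 of any one colour, the worst case takes at most 8 of each colour, or every ball of a colour that has fewer than 8.
That gives 4 + 2 + 8 + 8 + 8 + 8 = 38 balls with no colour reaching 9.
The next ball forces some colour to 9, so 38 + 1 = 39.

39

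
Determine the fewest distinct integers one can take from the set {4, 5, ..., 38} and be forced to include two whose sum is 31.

24

A set avoiding the sum 31 can contain at most one of each pair {x, 31−x}, plus the 11 elements whose complement lies outside the range.
The integers 16, …, 38 (23 of them) are such a set: any two sum to at least 16+17 = 33 > 31.
By the pigeonhole principle, any 24th integer completes one of the 12 pairs, so 24 choices force a sum of 31.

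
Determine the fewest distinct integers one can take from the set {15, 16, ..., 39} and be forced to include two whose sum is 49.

A set avoiding the sum 49 can contain at most one of each pair {x, 49−x}, plus the 5 elements whose complement lies outside the range.
The integers 25, …, 39 (15 of them) are such a set: any two sum to at least 25+26 = 51 > 49.
Any 16th integer completes one of the 10 pairs, so 16 choices force a sum of 49.

16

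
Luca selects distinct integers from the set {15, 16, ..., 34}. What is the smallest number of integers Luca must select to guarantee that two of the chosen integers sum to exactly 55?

Group the elements by complementary pair {x, 55−x}: {21,34}, {22,33}, {23,32}, …, giving 7 two-element pairs and 6 integers whose partner 55−x falls outside [15,34].
Treating each of those 13 groups as a pigeonhole, one can pick one integer per group — 13 integers — with no two summing to 55.
The 14th integer lands in an occupied pair, forcing a sum of 55.

14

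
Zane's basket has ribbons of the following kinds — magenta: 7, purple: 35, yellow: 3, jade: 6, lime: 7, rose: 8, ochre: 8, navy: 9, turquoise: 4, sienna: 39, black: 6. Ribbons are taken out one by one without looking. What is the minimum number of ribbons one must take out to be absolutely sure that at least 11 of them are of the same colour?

79

An adversary could hand out at most 10 ribbons per colour (9 colours run out sooner): 7 + 10 + 3 + 6 + 7 + 8 + 8 + 9 + 4 + 10 + 6 = 78 ribbons and still no colour has 11.
By pigeonhole, one more ribbon lands in a colour already at 10, so 79 draws are enough and 78 are not.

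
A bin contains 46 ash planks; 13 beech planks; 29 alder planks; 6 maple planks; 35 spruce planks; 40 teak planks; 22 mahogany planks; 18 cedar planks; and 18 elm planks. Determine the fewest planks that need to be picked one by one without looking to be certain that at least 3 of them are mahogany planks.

208

In the worst case for collecting mahogany planks, every non-mahogany plank comes out first.
There are 46 + 13 + 29 + 6 + 35 + 40 + 18 + 18 = 205 non-mahogany planks altogether.
After those, each further plank must be mahogany, so 205 + 3 = 208 draws guarantee 3 mahogany planks.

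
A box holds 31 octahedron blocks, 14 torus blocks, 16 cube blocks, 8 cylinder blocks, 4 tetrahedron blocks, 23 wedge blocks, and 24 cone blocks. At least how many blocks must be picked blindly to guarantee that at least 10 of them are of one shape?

58

Put each drawn block into a box by shape. The largest draw with every box below 10 takes min(count, 9) from each shape; shapes with fewer than 9 contribute all they have.
Σ min(cᵢ, 9) = 9 + 9 + 9 + 8 + 4 + 9 + 9 = 57.
Draw number 57 + 1 = 58 must push one box to 10.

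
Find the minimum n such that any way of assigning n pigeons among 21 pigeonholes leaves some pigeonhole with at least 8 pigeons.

148

With 147 pigeons one could put exactly 7 in each of the 21 pigeonholes, and no pigeonhole would reach 8.
One more pigeon must land in a pigeonhole that already has 7, giving it 8.
So 21 × 7 + 1 = 148 pigeons are required.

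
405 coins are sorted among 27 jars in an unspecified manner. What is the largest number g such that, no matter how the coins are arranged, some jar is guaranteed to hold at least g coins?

By the pigeonhole principle, the 27 jars are the holes and the 405 coins are the pigeons.
If every jar held at most 14 coins, the total would be at most 27 × 14 = 378, which is less than 405.
So some jar holds at least ⌈405/27⌉ = 15 coins.

15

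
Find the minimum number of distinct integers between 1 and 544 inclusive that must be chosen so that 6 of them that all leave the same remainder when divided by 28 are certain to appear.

141

The 28 residue classes mod 28 are the pigeonholes.
With 140 integers one could put 5 in each residue class and have no class reach 6.
The 141st integer pushes some class to 6, so 28·5 + 1 = 141.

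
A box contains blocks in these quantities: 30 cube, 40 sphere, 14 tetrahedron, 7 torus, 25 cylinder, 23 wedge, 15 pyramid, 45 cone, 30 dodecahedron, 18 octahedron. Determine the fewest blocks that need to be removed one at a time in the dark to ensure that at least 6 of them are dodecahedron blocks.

223

In the worst case for collecting dodecahedron blocks, every non-dodecahedron block comes out first.
There are 30 + 40 + 14 + 7 + 25 + 23 + 15 + 45 + 18 = 217 non-dodecahedron blocks altogether.
After those, each further block must be dodecahedron, so 217 + 6 = 223 draws guarantee 6 dodecahedron blocks.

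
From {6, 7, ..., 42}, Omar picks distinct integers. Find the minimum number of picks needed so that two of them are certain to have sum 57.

24

Group the elements by complementary pair {x, 57−x}: {15,42}, {16,41}, {17,40}, …, giving 14 two-element pairs and 9 integers whose partner 57−x falls outside [6,42].
By pigeonhole, treating each of those 23 groups as a pigeonhole, one can pick one integer per group — 23 integers — with no two summing to 57.
The 24th integer lands in an occupied pair, forcing a sum of 57.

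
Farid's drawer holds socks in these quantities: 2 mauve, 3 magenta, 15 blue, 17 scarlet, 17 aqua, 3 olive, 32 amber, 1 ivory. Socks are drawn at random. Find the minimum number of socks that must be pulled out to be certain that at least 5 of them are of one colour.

By pigeonhole, the 8 colours are the holes; the socks drawn are the pigeons.
To avoid 5 of any one colour, the worst case takes at most 4 of each colour, or every sock of a colour that has fewer than 4.
That gives 2 + 3 + 4 + 4 + 4 + 3 + 4 + 1 = 25 socks with no colour reaching 5.
The next sock forces some colour to 5, so 25 + 1 = 26.

26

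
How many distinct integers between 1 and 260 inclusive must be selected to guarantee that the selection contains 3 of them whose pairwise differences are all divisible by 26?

53

Integers whose pairwise differences are multiples of 26 are exactly those sharing a remainder mod 26. The 26 residue classes mod 26 are the pigeonholes.
With 52 integers one could put 2 in each residue class and have no class reach 3.
The 53rd integer pushes some class to 3, so 26·2 + 1 = 53.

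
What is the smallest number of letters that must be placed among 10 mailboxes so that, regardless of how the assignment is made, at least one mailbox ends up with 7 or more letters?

With 60 letters one could put exactly 6 in each of the 10 mailboxes, and no mailbox would reach 7.
By pigeonhole, one more letter must land in a mailbox that already has 6, giving it 7.
So 10 × 6 + 1 = 61 letters are required.

61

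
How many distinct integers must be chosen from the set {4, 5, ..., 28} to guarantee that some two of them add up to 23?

18

Two chosen integers sum to 23 exactly when both halves of some pair {x, 23−x} with 4 ≤ x ≤ 23−x ≤ 19 are chosen — 8 such pairs.
The remaining 9 elements (those with no distinct partner in range) can never complete a 23-sum, so the worst case takes all of them and one from each pair: 9 + 8 = 17.
By pigeonhole, the 18th integer has to be the second member of some pair, so 17 + 1 = 18.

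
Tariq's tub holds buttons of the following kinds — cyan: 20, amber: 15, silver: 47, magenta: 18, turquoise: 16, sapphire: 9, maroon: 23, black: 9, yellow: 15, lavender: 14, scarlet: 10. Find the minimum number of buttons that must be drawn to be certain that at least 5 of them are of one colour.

By pigeonhole, the 11 colours are the holes; the buttons drawn are the pigeons.
To avoid 5 of any one colour, the worst case takes at most 4 of each colour.
That gives 4 + 4 + 4 + 4 + 4 + 4 + 4 + 4 + 4 + 4 + 4 = 44 buttons with no colour reaching 5.
The next button forces some colour to 5, so 44 + 1 = 45.

45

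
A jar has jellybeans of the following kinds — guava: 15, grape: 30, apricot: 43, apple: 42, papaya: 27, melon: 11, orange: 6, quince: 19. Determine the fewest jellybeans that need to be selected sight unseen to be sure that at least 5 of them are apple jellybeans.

In the worst case for collecting apple jellybeans, every non-apple jellybean comes out first.
There are 15 + 30 + 43 + 27 + 11 + 6 + 19 = 151 non-apple jellybeans altogether.
After those, each further jellybean must be apple, so 151 + 5 = 156 draws guarantee 5 apple jellybeans.

156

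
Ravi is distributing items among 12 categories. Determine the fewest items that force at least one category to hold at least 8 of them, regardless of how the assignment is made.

85

With 84 items one could put exactly 7 in each of the 12 categories, and no category would reach 8.
Pigeonhole: one more item must land in a category that already has 7, giving it 8.
So 12 × 7 + 1 = 85 items are required.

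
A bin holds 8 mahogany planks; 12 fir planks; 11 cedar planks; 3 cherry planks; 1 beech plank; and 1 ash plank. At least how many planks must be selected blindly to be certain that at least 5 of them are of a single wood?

18

Pigeonhole: the 6 woods are the holes; the planks drawn are the pigeons.
To avoid 5 of any one wood, the worst case takes at most 4 of each wood, or every plank of a wood that has fewer than 4.
That gives 4 + 4 + 4 + 3 + 1 + 1 = 17 planks with no wood reaching 5.
The next plank forces some wood to 5, so 17 + 1 = 18.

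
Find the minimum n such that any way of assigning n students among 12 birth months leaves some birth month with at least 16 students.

181

With 180 students one could put exactly 15 in each of the 12 birth months, and no birth month would reach 16.
One more student must land in a birth month that already has 15, giving it 16.
So 12 × 15 + 1 = 181 students are required.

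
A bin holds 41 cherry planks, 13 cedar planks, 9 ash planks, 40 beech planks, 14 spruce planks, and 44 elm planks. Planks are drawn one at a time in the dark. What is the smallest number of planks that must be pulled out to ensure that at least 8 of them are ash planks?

In the worst case for collecting ash planks, every non-ash plank comes out first.
There are 41 + 13 + 40 + 14 + 44 = 152 non-ash planks altogether.
After those, each further plank must be ash, so 152 + 8 = 160 draws guarantee 8 ash planks.

160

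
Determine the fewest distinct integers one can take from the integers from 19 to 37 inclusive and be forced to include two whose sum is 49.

14

Two chosen integers sum to 49 exactly when both halves of some pair {x, 49−x} with 19 ≤ x ≤ 49−x ≤ 30 are chosen — 6 such pairs.
The remaining 7 elements (those with no distinct partner in range) can never complete a 49-sum, so the worst case takes all of them and one from each pair: 7 + 6 = 13.
Pigeonhole: the 14th integer has to be the second member of some pair, so 13 + 1 = 14.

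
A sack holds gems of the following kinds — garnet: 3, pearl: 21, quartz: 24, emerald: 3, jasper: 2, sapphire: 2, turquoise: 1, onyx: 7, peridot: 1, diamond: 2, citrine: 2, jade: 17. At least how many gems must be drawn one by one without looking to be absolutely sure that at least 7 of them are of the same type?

41

Pigeonhole: put each drawn gem into a box by type. The largest draw with every box below 7 takes min(count, 6) from each type; types with fewer than 6 contribute all they have.
Σ min(cᵢ, 6) = 3 + 6 + 6 + 3 + 2 + 2 + 1 + 6 + 1 + 2 + 2 + 6 = 40.
Draw number 40 + 1 = 41 must push one box to 7.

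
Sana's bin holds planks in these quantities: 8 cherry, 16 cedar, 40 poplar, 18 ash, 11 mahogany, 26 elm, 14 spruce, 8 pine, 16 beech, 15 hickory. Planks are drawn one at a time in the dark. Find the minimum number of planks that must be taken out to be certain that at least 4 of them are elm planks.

In the worst case for collecting elm planks, every non-elm plank comes out first.
There are 8 + 16 + 40 + 18 + 11 + 14 + 8 + 16 + 15 = 146 non-elm planks altogether.
After those, each further plank must be elm, so 146 + 4 = 150 draws guarantee 4 elm planks.

150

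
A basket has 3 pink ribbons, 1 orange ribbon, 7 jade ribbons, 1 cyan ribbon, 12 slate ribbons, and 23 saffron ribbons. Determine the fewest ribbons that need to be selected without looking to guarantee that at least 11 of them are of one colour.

33

Put each drawn ribbon into a box by colour. The largest draw with every box below 11 takes min(count, 10) from each colour; colours with fewer than 10 contribute all they have.
Σ min(cᵢ, 10) = 3 + 1 + 7 + 1 + 10 + 10 = 32.
Draw number 32 + 1 = 33 must push one box to 11.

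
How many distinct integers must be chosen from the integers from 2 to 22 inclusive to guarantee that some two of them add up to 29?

Group the elements by complementary pair {x, 29−x}: {7,22}, {8,21}, {9,20}, …, giving 8 two-element pairs and 5 integers whose partner 29−x falls outside [2,22].
Treating each of those 13 groups as a pigeonhole, one can pick one integer per group — 13 integers — with no two summing to 29.
The 14th integer lands in an occupied pair, forcing a sum of 29.

14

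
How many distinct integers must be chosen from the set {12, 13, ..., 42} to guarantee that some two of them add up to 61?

Group the elements by complementary pair {x, 61−x}: {19,42}, {20,41}, {21,40}, …, giving 12 two-element pairs and 7 integers whose partner 61−x falls outside [12,42].
Pigeonhole: treating each of those 19 groups as a pigeonhole, one can pick one integer per group — 19 integers — with no two summing to 61.
The 20th integer lands in an occupied pair, forcing a sum of 61.

20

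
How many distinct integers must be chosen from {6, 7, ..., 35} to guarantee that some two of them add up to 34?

20

Two chosen integers sum to 34 exactly when both halves of some pair {x, 34−x} with 6 ≤ x ≤ 34−x ≤ 28 are chosen — 11 such pairs.
The remaining 8 elements (those with no distinct partner in range) can never complete a 34-sum, so the worst case takes all of them and one from each pair: 8 + 11 = 19.
By pigeonhole, the 20th integer has to be the second member of some pair, so 19 + 1 = 20.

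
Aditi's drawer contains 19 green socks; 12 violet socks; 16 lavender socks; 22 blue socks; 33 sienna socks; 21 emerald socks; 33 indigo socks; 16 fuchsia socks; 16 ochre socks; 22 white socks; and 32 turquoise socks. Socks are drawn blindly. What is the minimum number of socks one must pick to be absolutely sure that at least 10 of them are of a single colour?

100

The 11 colours are the holes; the socks drawn are the pigeons.
To avoid 10 of any one colour, the worst case takes at most 9 of each colour.
That gives 9 + 9 + 9 + 9 + 9 + 9 + 9 + 9 + 9 + 9 + 9 = 99 socks with no colour reaching 10.
The next sock forces some colour to 10, so 99 + 1 = 100.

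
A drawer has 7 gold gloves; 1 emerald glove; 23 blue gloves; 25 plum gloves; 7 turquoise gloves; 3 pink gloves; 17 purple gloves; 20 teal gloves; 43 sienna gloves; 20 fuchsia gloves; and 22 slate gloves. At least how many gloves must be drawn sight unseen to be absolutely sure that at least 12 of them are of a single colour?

By pigeonhole, the 11 colours are the holes; the gloves drawn are the pigeons.
To avoid 12 of any one colour, the worst case takes at most 11 of each colour, or every glove of a colour that has fewer than 11.
That gives 7 + 1 + 11 + 11 + 7 + 3 + 11 + 11 + 11 + 11 + 11 = 95 gloves with no colour reaching 12.
The next glove forces some colour to 12, so 95 + 1 = 96.

96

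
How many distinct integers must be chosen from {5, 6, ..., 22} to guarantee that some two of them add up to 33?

13

A set avoiding the sum 33 can contain at most one of each pair {x, 33−x}, plus the 6 elements whose complement lies outside the range.
The integers 5, …, 16 (12 of them) are such a set: any two sum to at least 5+6 = 11 and at most 15+16 = 31 < 33.
By the pigeonhole principle, any 13th integer completes one of the 6 pairs, so 13 choices force a sum of 33.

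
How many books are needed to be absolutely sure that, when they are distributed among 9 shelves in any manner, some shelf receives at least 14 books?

With 117 books one could put exactly 13 in each of the 9 shelves, and no shelf would reach 14.
One more book must land in a shelf that already has 13, giving it 14.
So 9 × 13 + 1 = 118 books are required.

118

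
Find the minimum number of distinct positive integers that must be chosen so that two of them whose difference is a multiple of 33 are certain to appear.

Integers whose pairwise differences are multiples of 33 are exactly those sharing a remainder mod 33. Pigeonhole: the 33 residue classes mod 33 are the pigeonholes.
With 33 integers one could put 1 in each residue class and have no class reach 2.
The 34th integer pushes some class to 2, so 33·1 + 1 = 34.

34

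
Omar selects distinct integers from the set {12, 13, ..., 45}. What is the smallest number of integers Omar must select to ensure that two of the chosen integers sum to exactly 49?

Two chosen integers sum to 49 exactly when both halves of some pair {x, 49−x} with 12 ≤ x ≤ 49−x ≤ 37 are chosen — 13 such pairs.
The remaining 8 elements (those with no distinct partner in range) can never complete a 49-sum, so the worst case takes all of them and one from each pair: 8 + 13 = 21.
Pigeonhole: the 22nd integer has to be the second member of some pair, so 21 + 1 = 22.

22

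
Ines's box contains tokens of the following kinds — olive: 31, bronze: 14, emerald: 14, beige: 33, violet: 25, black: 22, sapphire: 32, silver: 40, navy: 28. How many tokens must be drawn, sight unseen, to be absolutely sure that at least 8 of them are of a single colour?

Pigeonhole: the 9 colours are the holes; the tokens drawn are the pigeons.
To avoid 8 of any one colour, the worst case takes at most 7 of each colour.
That gives 7 + 7 + 7 + 7 + 7 + 7 + 7 + 7 + 7 = 63 tokens with no colour reaching 8.
The next token forces some colour to 8, so 63 + 1 = 64.

64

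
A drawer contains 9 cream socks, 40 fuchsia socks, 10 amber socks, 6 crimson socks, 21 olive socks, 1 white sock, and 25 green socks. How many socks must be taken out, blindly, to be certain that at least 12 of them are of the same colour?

An adversary could hand out at most 11 socks per colour (4 colours run out sooner): 9 + 11 + 10 + 6 + 11 + 1 + 11 = 59 socks and still no colour has 12.
One more sock lands in a colour already at 11, so 60 draws are enough and 59 are not.

60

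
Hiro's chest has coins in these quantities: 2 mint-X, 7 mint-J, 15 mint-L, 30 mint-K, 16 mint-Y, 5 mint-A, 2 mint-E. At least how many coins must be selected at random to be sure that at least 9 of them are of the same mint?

An adversary could hand out at most 8 coins per mint (4 mints run out sooner): 2 + 7 + 8 + 8 + 8 + 5 + 2 = 40 coins and still no mint has 9.
Pigeonhole: one more coin lands in a mint already at 8, so 41 draws are enough and 40 are not.

41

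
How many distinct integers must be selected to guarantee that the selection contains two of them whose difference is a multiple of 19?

20

Integers whose pairwise differences are multiples of 19 are exactly those sharing a remainder mod 19. The 19 residue classes mod 19 are the pigeonholes.
With 19 integers one could put 1 in each residue class and have no class reach 2.
The 20th integer pushes some class to 2, so 19·1 + 1 = 20.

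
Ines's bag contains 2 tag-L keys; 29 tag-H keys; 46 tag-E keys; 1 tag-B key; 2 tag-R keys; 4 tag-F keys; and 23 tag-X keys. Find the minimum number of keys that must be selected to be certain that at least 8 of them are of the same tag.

An adversary could hand out at most 7 keys per tag (4 tags run out sooner): 2 + 7 + 7 + 1 + 2 + 4 + 7 = 30 keys and still no tag has 8.
One more key lands in a tag already at 7, so 31 draws are enough and 30 are not.

31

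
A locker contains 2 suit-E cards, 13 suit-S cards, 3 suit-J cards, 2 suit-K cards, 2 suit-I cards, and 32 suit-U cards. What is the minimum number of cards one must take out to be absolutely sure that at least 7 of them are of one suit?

22

An adversary could hand out at most 6 cards per suit (4 suits run out sooner): 2 + 6 + 3 + 2 + 2 + 6 = 21 cards and still no suit has 7.
By the pigeonhole principle, one more card lands in a suit already at 6, so 22 draws are enough and 21 are not.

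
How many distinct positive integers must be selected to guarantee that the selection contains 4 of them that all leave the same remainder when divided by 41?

By the pigeonhole principle, the 41 residue classes mod 41 are the pigeonholes.
With 123 integers one could put 3 in each residue class and have no class reach 4.
The 124th integer pushes some class to 4, so 41·3 + 1 = 124.

124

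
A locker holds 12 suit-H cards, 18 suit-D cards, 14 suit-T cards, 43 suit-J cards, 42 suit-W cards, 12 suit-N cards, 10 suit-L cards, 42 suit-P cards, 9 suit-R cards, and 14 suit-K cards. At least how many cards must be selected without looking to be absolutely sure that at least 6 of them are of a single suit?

An adversary could hand out at most 5 cards per suit: 5 + 5 + 5 + 5 + 5 + 5 + 5 + 5 + 5 + 5 = 50 cards and still no suit has 6.
By the pigeonhole principle, one more card lands in a suit already at 5, so 51 draws are enough and 50 are not.

51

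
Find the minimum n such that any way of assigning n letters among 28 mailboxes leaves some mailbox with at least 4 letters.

With 84 letters one could put exactly 3 in each of the 28 mailboxes, and no mailbox would reach 4.
By pigeonhole, one more letter must land in a mailbox that already has 3, giving it 4.
So 28 × 3 + 1 = 85 letters are required.

85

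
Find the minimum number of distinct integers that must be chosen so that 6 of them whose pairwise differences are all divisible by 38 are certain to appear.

Integers whose pairwise differences are multiples of 38 are exactly those sharing a remainder mod 38. By the pigeonhole principle, the 38 residue classes mod 38 are the pigeonholes.
With 190 integers one could put 5 in each residue class and have no class reach 6.
The 191st integer pushes some class to 6, so 38·5 + 1 = 191.

191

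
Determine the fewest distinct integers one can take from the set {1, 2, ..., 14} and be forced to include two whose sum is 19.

Two chosen integers sum to 19 exactly when both halves of some pair {x, 19−x} with 5 ≤ x ≤ 19−x ≤ 14 are chosen — 5 such pairs.
The remaining 4 elements (those with no distinct partner in range) can never complete a 19-sum, so the worst case takes all of them and one from each pair: 4 + 5 = 9.
The 10th integer has to be the second member of some pair, so 9 + 1 = 10.

10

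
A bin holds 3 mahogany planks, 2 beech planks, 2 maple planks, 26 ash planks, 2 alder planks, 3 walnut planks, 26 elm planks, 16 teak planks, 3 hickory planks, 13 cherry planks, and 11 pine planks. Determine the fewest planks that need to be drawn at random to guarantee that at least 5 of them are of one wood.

36

The 11 woods are the holes; the planks drawn are the pigeons.
To avoid 5 of any one wood, the worst case takes at most 4 of each wood, or every plank of a wood that has fewer than 4.
That gives 3 + 2 + 2 + 4 + 2 + 3 + 4 + 4 + 3 + 4 + 4 = 35 planks with no wood reaching 5.
The next plank forces some wood to 5, so 35 + 1 = 36.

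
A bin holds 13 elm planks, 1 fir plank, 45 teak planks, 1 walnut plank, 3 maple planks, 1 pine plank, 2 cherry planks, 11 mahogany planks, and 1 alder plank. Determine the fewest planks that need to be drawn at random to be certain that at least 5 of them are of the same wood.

22

Put each drawn plank into a box by wood. The largest draw with every box below 5 takes min(count, 4) from each wood; woods with fewer than 4 contribute all they have.
Σ min(cᵢ, 4) = 4 + 1 + 4 + 1 + 3 + 1 + 2 + 4 + 1 = 21.
Draw number 21 + 1 = 22 must push one box to 5.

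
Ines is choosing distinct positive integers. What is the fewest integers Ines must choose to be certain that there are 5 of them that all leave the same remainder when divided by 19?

77

The 19 residue classes mod 19 are the pigeonholes.
With 76 integers one could put 4 in each residue class and have no class reach 5.
The 77th integer pushes some class to 5, so 19·4 + 1 = 77.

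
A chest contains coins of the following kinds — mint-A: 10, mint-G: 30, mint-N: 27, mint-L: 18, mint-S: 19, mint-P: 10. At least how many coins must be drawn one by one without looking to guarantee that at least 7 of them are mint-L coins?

In the worst case for collecting mint-L coins, every non-mint-L coin comes out first.
There are 10 + 30 + 27 + 19 + 10 = 96 non-mint-L coins altogether.
After those, each further coin must be mint-L, so 96 + 7 = 103 draws guarantee 7 mint-L coins.

103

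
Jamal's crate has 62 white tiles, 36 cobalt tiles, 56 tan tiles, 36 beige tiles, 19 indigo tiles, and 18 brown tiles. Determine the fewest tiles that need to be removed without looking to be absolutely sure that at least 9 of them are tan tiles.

In the worst case for collecting tan tiles, every non-tan tile comes out first.
There are 62 + 36 + 36 + 19 + 18 = 171 non-tan tiles altogether.
After those, each further tile must be tan, so 171 + 9 = 180 draws guarantee 9 tan tiles.

180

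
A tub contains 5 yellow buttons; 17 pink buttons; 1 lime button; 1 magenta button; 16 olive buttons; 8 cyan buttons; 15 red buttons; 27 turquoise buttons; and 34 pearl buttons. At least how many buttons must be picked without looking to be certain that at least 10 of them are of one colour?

61

An adversary could hand out at most 9 buttons per colour (4 colours run out sooner): 5 + 9 + 1 + 1 + 9 + 8 + 9 + 9 + 9 = 60 buttons and still no colour has 10.
One more button lands in a colour already at 9, so 61 draws are enough and 60 are not.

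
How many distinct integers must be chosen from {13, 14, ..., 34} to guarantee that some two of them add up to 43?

14

Two chosen integers sum to 43 exactly when both halves of some pair {x, 43−x} with 13 ≤ x ≤ 43−x ≤ 30 are chosen — 9 such pairs.
The remaining 4 elements (those with no distinct partner in range) can never complete a 43-sum, so the worst case takes all of them and one from each pair: 4 + 9 = 13.
By pigeonhole, the 14th integer has to be the second member of some pair, so 13 + 1 = 14.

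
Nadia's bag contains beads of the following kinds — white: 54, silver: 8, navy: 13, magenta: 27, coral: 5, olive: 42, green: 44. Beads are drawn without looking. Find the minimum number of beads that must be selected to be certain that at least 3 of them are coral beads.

191

In the worst case for collecting coral beads, every non-coral bead comes out first.
There are 54 + 8 + 13 + 27 + 42 + 44 = 188 non-coral beads altogether.
After those, each further bead must be coral, so 188 + 3 = 191 draws guarantee 3 coral beads.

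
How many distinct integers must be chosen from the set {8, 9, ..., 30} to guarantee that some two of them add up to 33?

15

Group the elements by complementary pair {x, 33−x}: {8,25}, {9,24}, {10,23}, …, giving 9 two-element pairs and 5 integers whose partner 33−x falls outside [8,30].
By the pigeonhole principle, treating each of those 14 groups as a pigeonhole, one can pick one integer per group — 14 integers — with no two summing to 33.
The 15th integer lands in an occupied pair, forcing a sum of 33.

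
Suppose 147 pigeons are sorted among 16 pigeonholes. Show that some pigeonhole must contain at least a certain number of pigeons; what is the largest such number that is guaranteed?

10

Pigeonhole: the 16 pigeonholes are the holes and the 147 pigeons are the pigeons.
If every pigeonhole held at most 9 pigeons, the total would be at most 16 × 9 = 144, which is less than 147.
So some pigeonhole holds at least ⌈147/16⌉ = 10 pigeons.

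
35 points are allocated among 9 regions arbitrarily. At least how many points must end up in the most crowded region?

4

The 9 regions are the holes and the 35 points are the pigeons.
If every region held at most 3 points, the total would be at most 9 × 3 = 27, which is less than 35.
So some region holds at least ⌈35/9⌉ = 4 points.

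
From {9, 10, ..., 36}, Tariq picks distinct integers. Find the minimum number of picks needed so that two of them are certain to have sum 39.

A set avoiding the sum 39 can contain at most one of each pair {x, 39−x}, plus the 6 elements whose complement lies outside the range.
The integers 20, …, 36 (17 of them) are such a set: any two sum to at least 20+21 = 41 > 39.
Any 18th integer completes one of the 11 pairs, so 18 choices force a sum of 39.

18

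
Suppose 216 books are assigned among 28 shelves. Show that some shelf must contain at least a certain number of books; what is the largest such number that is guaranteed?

Pigeonhole: the 28 shelves are the holes and the 216 books are the pigeons.
If every shelf held at most 7 books, the total would be at most 28 × 7 = 196, which is less than 216.
So some shelf holds at least ⌈216/28⌉ = 8 books.

8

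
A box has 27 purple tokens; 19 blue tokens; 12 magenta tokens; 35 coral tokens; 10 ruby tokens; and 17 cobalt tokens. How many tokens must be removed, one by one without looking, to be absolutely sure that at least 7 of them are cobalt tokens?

110

In the worst case for collecting cobalt tokens, every non-cobalt token comes out first.
There are 27 + 19 + 12 + 35 + 10 = 103 non-cobalt tokens altogether.
After those, each further token must be cobalt, so 103 + 7 = 110 draws guarantee 7 cobalt tokens.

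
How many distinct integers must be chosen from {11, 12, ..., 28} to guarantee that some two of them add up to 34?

13

Two chosen integers sum to 34 exactly when both halves of some pair {x, 34−x} with 11 ≤ x ≤ 34−x ≤ 23 are chosen — 6 such pairs.
The remaining 6 elements (those with no distinct partner in range) can never complete a 34-sum, so the worst case takes all of them and one from each pair: 6 + 6 = 12.
Pigeonhole: the 13th integer has to be the second member of some pair, so 12 + 1 = 13.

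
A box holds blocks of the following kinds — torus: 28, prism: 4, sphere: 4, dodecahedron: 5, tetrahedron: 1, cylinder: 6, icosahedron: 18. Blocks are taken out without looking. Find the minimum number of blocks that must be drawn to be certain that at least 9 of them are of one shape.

37

An adversary could hand out at most 8 blocks per shape (5 shapes run out sooner): 8 + 4 + 4 + 5 + 1 + 6 + 8 = 36 blocks and still no shape has 9.
By the pigeonhole principle, one more block lands in a shape already at 8, so 37 draws are enough and 36 are not.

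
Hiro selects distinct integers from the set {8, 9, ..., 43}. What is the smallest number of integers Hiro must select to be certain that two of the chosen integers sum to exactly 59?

Group the elements by complementary pair {x, 59−x}: {16,43}, {17,42}, {18,41}, …, giving 14 two-element pairs and 8 integers whose partner 59−x falls outside [8,43].
Pigeonhole: treating each of those 22 groups as a pigeonhole, one can pick one integer per group — 22 integers — with no two summing to 59.
The 23rd integer lands in an occupied pair, forcing a sum of 59.

23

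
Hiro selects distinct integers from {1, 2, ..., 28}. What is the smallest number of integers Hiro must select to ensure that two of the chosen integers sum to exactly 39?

Two chosen integers sum to 39 exactly when both halves of some pair {x, 39−x} with 11 ≤ x ≤ 39−x ≤ 28 are chosen — 9 such pairs.
The remaining 10 elements (those with no distinct partner in range) can never complete a 39-sum, so the worst case takes all of them and one from each pair: 10 + 9 = 19.
The 20th integer has to be the second member of some pair, so 19 + 1 = 20.

20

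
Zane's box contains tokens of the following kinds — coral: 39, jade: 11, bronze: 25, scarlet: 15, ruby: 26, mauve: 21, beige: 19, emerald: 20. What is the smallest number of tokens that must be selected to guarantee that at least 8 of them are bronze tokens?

In the worst case for collecting bronze tokens, every non-bronze token comes out first.
There are 39 + 11 + 15 + 26 + 21 + 19 + 20 = 151 non-bronze tokens altogether.
After those, each further token must be bronze, so 151 + 8 = 159 draws guarantee 8 bronze tokens.

159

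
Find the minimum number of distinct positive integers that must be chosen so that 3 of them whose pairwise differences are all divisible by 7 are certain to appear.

15

Integers whose pairwise differences are multiples of 7 are exactly those sharing a remainder mod 7. The 7 residue classes mod 7 are the pigeonholes.
With 14 integers one could put 2 in each residue class and have no class reach 3.
The 15th integer pushes some class to 3, so 7·2 + 1 = 15.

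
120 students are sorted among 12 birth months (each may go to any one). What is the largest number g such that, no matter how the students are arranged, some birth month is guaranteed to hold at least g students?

By pigeonhole, the 12 birth months are the holes and the 120 students are the pigeons.
If every birth month held at most 9 students, the total would be at most 12 × 9 = 108, which is less than 120.
So some birth month holds at least ⌈120/12⌉ = 10 students.

10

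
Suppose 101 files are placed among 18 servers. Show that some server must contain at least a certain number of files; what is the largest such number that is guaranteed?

By pigeonhole, the 18 servers are the holes and the 101 files are the pigeons.
If every server held at most 5 files, the total would be at most 18 × 5 = 90, which is less than 101.
So some server holds at least ⌈101/18⌉ = 6 files.

6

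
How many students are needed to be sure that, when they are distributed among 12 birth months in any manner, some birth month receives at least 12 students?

133

With 132 students one could put exactly 11 in each of the 12 birth months, and no birth month would reach 12.
Pigeonhole: one more student must land in a birth month that already has 11, giving it 12.
So 12 × 11 + 1 = 133 students are required.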